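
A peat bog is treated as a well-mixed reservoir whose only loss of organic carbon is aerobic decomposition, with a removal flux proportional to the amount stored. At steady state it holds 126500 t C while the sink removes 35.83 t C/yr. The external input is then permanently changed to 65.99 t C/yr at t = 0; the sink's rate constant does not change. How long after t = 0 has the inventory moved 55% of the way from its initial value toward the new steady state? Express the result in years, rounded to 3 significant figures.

τ = M₀/F₀ = 126500/35.83 = 3531 yr.
The remaining gap fraction is e^(−t/τ); 55% covered ⇒ e^(−t/τ) = 0.450.
t = −τ ln(0.450) = 3531 × 0.7985 = 2819 yr.

2820 yr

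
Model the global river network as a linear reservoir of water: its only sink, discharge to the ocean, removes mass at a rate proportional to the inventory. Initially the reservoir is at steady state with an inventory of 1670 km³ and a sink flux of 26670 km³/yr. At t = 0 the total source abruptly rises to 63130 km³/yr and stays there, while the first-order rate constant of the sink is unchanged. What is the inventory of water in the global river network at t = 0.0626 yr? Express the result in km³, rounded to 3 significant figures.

3110 km³

τ = M₀/F₀ = 1670/26670 = 0.06262 yr; rate constant k = 1/τ.
New steady state M_∞ = F₁/k = F₁·τ = 63130 × 0.06262 = 3953.0 km³.
M(t) = M_∞ + (M₀ − M_∞)·e^(−t/τ); t/τ = 0.0626/0.06262 = 0.9997, so e^(−t/τ) = 0.3680.
M(t) = 3953.0 − 2283 × 0.3680 = 3112.9 km³.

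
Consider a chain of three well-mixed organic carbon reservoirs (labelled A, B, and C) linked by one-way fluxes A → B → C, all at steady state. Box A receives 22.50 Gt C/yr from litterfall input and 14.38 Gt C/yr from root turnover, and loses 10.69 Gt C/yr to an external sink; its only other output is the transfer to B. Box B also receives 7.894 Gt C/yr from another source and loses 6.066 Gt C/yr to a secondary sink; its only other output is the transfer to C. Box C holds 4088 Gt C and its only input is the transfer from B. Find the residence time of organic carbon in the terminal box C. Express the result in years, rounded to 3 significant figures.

146 yr

Box A: F(A→B) = (22.50 + 14.38) − 10.69 = 26.190 Gt C/yr.
Box B: F(B→C) = (26.190 + 7.894) − 6.066 = 28.018 Gt C/yr.
Box C throughput = its input = 28.018 Gt C/yr; τ = 4088 / 28.018 = 145.9 yr.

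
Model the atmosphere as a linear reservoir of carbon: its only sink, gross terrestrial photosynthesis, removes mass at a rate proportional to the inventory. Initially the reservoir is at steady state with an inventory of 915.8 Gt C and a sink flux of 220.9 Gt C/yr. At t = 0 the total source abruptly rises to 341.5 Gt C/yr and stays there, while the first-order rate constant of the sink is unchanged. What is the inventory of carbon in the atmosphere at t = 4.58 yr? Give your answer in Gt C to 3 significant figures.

The sink rate constant is k = F₀/M₀ = 220.9/915.8 = 0.2412 yr⁻¹.
Solving dM/dt = F₁ − kM with M(0) = M₀ gives M(t) = F₁/k + (M₀ − F₁/k)·e^(−kt).
F₁/k = 341.5/0.2412 = 1415.8 Gt C; kt = 0.2412 × 4.58 = 1.105, e^(−kt) = 0.3313.
M(4.58) = 1415.8 + (915.8 − 1415.8) × 0.3313 = 1415.8 − 165.6 = 1250.1 Gt C.

1250 Gt C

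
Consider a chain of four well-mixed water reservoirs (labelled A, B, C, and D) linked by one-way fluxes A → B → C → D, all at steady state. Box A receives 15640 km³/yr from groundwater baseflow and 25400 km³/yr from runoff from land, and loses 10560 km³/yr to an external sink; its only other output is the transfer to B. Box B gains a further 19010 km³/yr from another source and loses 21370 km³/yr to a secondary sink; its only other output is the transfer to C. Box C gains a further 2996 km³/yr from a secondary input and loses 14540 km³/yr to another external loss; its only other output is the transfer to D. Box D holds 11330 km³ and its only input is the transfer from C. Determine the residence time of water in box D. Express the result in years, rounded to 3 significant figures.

0.684 yr

Box A: F(A→B) = (15640 + 25400) − 10560 = 30480 km³/yr.
Box B: F(B→C) = (30480 + 19010) − 21370 = 28120 km³/yr.
Box C: F(C→D) = (28120 + 2996) − 14540 = 16576 km³/yr.
Box D throughput = its input = 16576 km³/yr; τ = 11330 / 16576 = 0.6835 yr.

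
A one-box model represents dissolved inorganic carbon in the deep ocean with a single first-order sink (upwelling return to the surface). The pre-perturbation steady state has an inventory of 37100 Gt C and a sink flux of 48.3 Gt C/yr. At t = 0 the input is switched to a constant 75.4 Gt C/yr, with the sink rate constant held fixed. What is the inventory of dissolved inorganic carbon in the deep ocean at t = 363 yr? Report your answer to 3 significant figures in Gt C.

44900 Gt C

τ = M₀/F₀ = 37100/48.3 = 768.1 yr; rate constant k = 1/τ.
New steady state M_∞ = F₁/k = F₁·τ = 75.4 × 768.1 = 57916 Gt C.
M(t) = M_∞ + (M₀ − M_∞)·e^(−t/τ); t/τ = 363/768.1 = 0.4726, so e^(−t/τ) = 0.6234.
M(t) = 57916 − 20820 × 0.6234 = 44940 Gt C.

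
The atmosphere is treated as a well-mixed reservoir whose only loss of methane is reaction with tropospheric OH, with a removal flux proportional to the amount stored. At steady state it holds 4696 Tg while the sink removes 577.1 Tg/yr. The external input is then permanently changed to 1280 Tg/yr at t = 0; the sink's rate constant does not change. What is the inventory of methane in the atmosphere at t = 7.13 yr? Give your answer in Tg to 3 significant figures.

The sink rate constant is k = F₀/M₀ = 577.1/4696 = 0.1229 yr⁻¹.
Solving dM/dt = F₁ − kM with M(0) = M₀ gives M(t) = F₁/k + (M₀ − F₁/k)·e^(−kt).
F₁/k = 1280/0.1229 = 10416 Tg; kt = 0.1229 × 7.13 = 0.8762, e^(−kt) = 0.4164.
M(7.13) = 10416 + (4696 − 10416) × 0.4164 = 10416 − 2381 = 8034.3 Tg.

8030 Tg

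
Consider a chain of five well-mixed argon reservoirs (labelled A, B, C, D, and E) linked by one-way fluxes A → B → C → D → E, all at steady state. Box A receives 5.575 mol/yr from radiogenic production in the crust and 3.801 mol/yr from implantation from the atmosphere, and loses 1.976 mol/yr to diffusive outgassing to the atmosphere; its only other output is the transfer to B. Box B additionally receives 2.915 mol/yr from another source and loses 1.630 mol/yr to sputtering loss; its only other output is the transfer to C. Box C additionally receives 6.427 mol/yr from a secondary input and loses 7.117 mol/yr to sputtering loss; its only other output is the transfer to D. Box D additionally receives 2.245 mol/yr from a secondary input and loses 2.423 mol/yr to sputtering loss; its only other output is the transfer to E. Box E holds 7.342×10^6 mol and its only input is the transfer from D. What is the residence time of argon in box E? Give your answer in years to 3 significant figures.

939000 yr

Box A: F(A→B) = (5.575 + 3.801) − 1.976 = 7.4000 mol/yr.
Box B: F(B→C) = (7.4000 + 2.915) − 1.630 = 8.6850 mol/yr.
Box C: F(C→D) = (8.6850 + 6.427) − 7.117 = 7.9950 mol/yr.
Box D: F(D→E) = (7.9950 + 2.245) − 2.423 = 7.8170 mol/yr.
Box E throughput = its input = 7.8170 mol/yr; τ = 7.342×10^6 / 7.8170 = 939200 yr.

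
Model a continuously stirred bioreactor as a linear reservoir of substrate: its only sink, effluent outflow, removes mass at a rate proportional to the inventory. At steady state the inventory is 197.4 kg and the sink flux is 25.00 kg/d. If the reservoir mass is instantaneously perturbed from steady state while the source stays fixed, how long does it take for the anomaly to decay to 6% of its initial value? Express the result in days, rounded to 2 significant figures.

For a linear reservoir the anomaly decays as exp(−t/τ) with τ = M/F = 197.4/25.00 = 7.896 d.
exp(−t/τ) = 0.06 ⇒ t = −τ ln(0.06) = 7.896 × 2.813 = 22.21 d.

22 d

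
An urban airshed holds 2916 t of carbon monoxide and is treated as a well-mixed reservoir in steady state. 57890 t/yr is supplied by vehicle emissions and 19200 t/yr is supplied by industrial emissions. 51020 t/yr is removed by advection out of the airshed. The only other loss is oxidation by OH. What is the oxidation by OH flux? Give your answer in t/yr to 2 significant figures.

At steady state ΣF_in = ΣF_out.
ΣF_in = 57890 + 19200 = 77090 t/yr.
Oxidation by OH flux = ΣF_in − (51020) = 77090 − 51020 = 26070 t/yr.

26000 t/yr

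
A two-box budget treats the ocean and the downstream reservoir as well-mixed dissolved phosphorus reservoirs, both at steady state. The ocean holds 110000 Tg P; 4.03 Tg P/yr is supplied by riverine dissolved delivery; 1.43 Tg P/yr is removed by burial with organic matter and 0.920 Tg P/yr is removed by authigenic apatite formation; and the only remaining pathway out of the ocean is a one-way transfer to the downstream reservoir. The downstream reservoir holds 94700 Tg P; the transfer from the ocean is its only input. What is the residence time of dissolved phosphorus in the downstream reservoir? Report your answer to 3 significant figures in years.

56400 yr

Balance the ocean: ΣF_in = 4.0300 Tg P/yr.
Transfer to the downstream reservoir = ΣF_in − (1.43 + 0.920) = 1.6800 Tg P/yr.
At steady state the output of the downstream reservoir equals its input, 1.6800 Tg P/yr.
τ = M / F = 94700 / 1.6800 = 56370 yr.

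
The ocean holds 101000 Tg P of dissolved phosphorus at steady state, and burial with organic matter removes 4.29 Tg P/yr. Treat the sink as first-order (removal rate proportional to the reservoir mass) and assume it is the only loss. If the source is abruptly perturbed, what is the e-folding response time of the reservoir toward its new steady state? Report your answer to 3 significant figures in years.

For a linear reservoir the response time equals the residence time τ = M/F.
τ = 101000 / 4.29 = 23540 yr.

23500 yr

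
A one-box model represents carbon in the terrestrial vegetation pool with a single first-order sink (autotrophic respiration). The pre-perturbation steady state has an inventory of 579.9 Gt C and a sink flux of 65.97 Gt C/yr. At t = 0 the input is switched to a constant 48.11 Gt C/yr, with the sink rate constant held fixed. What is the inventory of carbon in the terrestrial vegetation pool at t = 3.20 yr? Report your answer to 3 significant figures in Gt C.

τ = M₀/F₀ = 579.9/65.97 = 8.790 yr; rate constant k = 1/τ.
New steady state M_∞ = F₁/k = F₁·τ = 48.11 × 8.790 = 422.90 Gt C.
M(t) = M_∞ + (M₀ − M_∞)·e^(−t/τ); t/τ = 3.20/8.790 = 0.3640, so e^(−t/τ) = 0.6949.
M(t) = 422.90 + 157.0 × 0.6949 = 532.00 Gt C.

532 Gt C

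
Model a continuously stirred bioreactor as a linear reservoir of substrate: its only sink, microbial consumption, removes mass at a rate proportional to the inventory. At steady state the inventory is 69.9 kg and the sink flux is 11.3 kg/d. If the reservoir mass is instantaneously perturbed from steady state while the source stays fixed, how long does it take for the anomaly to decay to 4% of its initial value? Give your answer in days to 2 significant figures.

20 d

For a linear reservoir the anomaly decays as exp(−t/τ) with τ = M/F = 69.9/11.3 = 6.186 d.
exp(−t/τ) = 0.04 ⇒ t = −τ ln(0.04) = 6.186 × 3.219 = 19.91 d.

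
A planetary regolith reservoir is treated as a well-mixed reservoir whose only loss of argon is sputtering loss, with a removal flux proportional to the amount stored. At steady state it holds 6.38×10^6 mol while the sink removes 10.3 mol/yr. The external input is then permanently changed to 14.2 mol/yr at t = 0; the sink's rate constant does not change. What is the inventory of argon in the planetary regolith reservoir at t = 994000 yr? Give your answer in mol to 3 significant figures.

Residence time τ = M₀/F₀ = 619400 yr. The eventual steady state is M_∞ = M₀·(F₁/F₀) = 6.38×10^6 × 14.2/10.3 = 8.7957×10^6 mol.
The anomaly ΔM(t) = M(t) − M_∞ decays as ΔM₀·e^(−t/τ) with ΔM₀ = 6.38×10^6 − 8.7957×10^6 = −2.416×10^6 mol.
At t = 994000 yr, e^(−t/τ) = e^(−1.605) = 0.2009, so ΔM = −485400 mol and M = 8.7957×10^6 − 485400 = 8.3103×10^6 mol.

8.31×10^6 mol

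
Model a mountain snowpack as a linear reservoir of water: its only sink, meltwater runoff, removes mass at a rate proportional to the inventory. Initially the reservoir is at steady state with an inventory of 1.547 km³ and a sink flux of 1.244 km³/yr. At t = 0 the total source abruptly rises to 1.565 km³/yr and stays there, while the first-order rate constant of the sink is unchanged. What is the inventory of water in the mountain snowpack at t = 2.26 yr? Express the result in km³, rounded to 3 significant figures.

Residence time τ = M₀/F₀ = 1.244 yr. The eventual steady state is M_∞ = M₀·(F₁/F₀) = 1.547 × 1.565/1.244 = 1.9462 km³.
The anomaly ΔM(t) = M(t) − M_∞ decays as ΔM₀·e^(−t/τ) with ΔM₀ = 1.547 − 1.9462 = −0.3992 km³.
At t = 2.26 yr, e^(−t/τ) = e^(−1.817) = 0.1625, so ΔM = −0.06485 km³ and M = 1.9462 − 0.06485 = 1.8813 km³.

1.88 km³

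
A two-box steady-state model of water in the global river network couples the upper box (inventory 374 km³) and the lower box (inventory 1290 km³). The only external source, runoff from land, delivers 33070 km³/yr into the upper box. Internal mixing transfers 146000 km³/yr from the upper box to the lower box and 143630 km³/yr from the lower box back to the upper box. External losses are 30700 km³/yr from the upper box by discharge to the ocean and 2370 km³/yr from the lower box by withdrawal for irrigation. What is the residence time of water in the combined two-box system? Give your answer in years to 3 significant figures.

Residence time in the combined system uses the total inventory and the total *external* removal — internal exchanges between the two boxes cancel.
M_total = 374 + 1290 = 1664.0 km³.
ΣF_external_out = 30700 + 2370 = 33070 km³/yr.
τ = M_total / ΣF_ext = 1664.0 / 33070 = 0.05032 yr.

0.0503 yr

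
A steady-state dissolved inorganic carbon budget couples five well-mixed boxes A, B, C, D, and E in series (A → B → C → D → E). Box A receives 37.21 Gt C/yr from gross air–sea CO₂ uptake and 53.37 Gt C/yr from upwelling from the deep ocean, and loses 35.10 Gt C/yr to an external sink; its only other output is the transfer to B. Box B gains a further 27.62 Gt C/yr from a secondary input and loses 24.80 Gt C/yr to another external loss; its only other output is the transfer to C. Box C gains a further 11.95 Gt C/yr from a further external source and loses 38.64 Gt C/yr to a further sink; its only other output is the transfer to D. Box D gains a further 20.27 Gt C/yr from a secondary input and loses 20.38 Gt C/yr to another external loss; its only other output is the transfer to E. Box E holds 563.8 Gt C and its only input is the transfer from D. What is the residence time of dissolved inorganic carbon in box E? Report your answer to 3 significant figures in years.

Box A: F(A→B) = (37.21 + 53.37) − 35.10 = 55.480 Gt C/yr.
Box B: F(B→C) = (55.480 + 27.62) − 24.80 = 58.300 Gt C/yr.
Box C: F(C→D) = (58.300 + 11.95) − 38.64 = 31.610 Gt C/yr.
Box D: F(D→E) = (31.610 + 20.27) − 20.38 = 31.500 Gt C/yr.
Box E throughput = its input = 31.500 Gt C/yr; τ = 563.8 / 31.500 = 17.90 yr.

17.9 yr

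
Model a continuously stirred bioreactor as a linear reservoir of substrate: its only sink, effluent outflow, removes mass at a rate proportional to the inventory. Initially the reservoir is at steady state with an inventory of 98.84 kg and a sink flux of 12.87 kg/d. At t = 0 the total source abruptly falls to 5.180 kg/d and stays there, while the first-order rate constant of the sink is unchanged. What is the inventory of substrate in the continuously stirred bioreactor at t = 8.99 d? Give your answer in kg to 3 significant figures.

τ = M₀/F₀ = 98.84/12.87 = 7.680 d; rate constant k = 1/τ.
New steady state M_∞ = F₁/k = F₁·τ = 5.180 × 7.680 = 39.782 kg.
M(t) = M_∞ + (M₀ − M_∞)·e^(−t/τ); t/τ = 8.99/7.680 = 1.171, so e^(−t/τ) = 0.3102.
M(t) = 39.782 + 59.06 × 0.3102 = 58.101 kg.

58.1 kg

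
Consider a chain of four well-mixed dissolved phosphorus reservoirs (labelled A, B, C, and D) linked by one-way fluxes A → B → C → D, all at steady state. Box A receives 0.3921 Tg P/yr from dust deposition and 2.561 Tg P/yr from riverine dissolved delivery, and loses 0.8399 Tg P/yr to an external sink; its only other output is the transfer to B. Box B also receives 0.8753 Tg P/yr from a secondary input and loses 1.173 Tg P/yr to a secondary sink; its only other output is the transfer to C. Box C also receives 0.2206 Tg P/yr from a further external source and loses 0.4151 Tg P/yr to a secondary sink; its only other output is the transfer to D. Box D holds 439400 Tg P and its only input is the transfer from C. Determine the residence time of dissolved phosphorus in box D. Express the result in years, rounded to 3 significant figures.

271000 yr

Box A: F(A→B) = (0.3921 + 2.561) − 0.8399 = 2.1132 Tg P/yr.
Box B: F(B→C) = (2.1132 + 0.8753) − 1.173 = 1.8155 Tg P/yr.
Box C: F(C→D) = (1.8155 + 0.2206) − 0.4151 = 1.6210 Tg P/yr.
Box D throughput = its input = 1.6210 Tg P/yr; τ = 439400 / 1.6210 = 271100 yr.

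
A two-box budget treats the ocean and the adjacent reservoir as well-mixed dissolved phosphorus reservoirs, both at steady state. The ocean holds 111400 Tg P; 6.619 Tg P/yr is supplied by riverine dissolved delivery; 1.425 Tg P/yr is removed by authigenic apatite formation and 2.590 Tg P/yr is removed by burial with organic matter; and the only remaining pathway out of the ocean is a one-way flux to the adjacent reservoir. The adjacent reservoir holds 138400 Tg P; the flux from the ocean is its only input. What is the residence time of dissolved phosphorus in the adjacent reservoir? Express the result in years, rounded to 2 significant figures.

53000 yr

Balance the ocean: ΣF_in = 6.6190 Tg P/yr.
Flux to the adjacent reservoir = ΣF_in − (1.425 + 2.590) = 2.6040 Tg P/yr.
At steady state the output of the adjacent reservoir equals its input, 2.6040 Tg P/yr.
τ = M / F = 138400 / 2.6040 = 53150 yr.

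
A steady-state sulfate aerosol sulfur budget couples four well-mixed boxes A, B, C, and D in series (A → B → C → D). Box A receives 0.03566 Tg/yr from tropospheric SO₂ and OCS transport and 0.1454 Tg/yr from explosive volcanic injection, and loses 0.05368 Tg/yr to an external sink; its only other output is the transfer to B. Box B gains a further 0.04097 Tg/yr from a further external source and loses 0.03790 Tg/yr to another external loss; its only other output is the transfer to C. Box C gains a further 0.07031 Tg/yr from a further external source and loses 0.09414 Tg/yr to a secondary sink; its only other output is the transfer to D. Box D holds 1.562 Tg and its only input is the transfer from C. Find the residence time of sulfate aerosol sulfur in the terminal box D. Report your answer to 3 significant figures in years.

Box A: F(A→B) = (0.03566 + 0.1454) − 0.05368 = 0.12738 Tg/yr.
Box B: F(B→C) = (0.12738 + 0.04097) − 0.03790 = 0.13045 Tg/yr.
Box C: F(C→D) = (0.13045 + 0.07031) − 0.09414 = 0.10662 Tg/yr.
Box D throughput = its input = 0.10662 Tg/yr; τ = 1.562 / 0.10662 = 14.65 yr.

14.7 yr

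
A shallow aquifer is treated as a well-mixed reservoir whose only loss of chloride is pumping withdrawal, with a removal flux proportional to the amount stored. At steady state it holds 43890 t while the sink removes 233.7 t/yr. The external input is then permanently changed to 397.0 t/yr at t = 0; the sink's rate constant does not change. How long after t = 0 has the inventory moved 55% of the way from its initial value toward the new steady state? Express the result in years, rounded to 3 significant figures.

τ = M₀/F₀ = 43890/233.7 = 187.8 yr.
The remaining gap fraction is e^(−t/τ); 55% covered ⇒ e^(−t/τ) = 0.450.
t = −τ ln(0.450) = 187.8 × 0.7985 = 150.0 yr.

150 yr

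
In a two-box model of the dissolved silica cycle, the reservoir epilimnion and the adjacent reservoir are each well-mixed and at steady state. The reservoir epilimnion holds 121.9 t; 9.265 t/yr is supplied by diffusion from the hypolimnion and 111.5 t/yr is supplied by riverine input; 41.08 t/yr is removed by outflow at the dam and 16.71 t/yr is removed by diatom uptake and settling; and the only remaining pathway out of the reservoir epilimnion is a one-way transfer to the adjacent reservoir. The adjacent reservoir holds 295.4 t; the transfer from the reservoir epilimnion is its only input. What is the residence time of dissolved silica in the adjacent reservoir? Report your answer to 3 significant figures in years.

4.69 yr

Balance the reservoir epilimnion: ΣF_in = 9.265 + 111.5 = 120.77 t/yr.
Transfer to the adjacent reservoir = ΣF_in − (41.08 + 16.71) = 62.975 t/yr.
At steady state the output of the adjacent reservoir equals its input, 62.975 t/yr.
τ = M / F = 295.4 / 62.975 = 4.691 yr.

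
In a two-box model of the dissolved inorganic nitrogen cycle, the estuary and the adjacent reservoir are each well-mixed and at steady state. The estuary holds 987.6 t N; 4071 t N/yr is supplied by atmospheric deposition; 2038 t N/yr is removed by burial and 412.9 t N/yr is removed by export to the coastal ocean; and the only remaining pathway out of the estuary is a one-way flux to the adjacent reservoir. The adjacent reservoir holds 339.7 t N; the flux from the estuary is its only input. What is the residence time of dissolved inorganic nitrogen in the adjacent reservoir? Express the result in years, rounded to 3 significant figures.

Balance the estuary: ΣF_in = 4071.0 t N/yr.
Flux to the adjacent reservoir = ΣF_in − (2038 + 412.9) = 1620.1 t N/yr.
At steady state the output of the adjacent reservoir equals its input, 1620.1 t N/yr.
τ = M / F = 339.7 / 1620.1 = 0.2097 yr.

0.210 yr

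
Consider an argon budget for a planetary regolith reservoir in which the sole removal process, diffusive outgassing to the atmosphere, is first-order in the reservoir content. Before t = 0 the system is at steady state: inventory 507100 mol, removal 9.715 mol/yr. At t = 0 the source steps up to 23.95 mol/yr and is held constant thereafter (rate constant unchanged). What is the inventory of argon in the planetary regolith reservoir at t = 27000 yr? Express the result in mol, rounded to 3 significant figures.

The sink rate constant is k = F₀/M₀ = 9.715/507100 = 1.916×10^-5 yr⁻¹.
Solving dM/dt = F₁ − kM with M(0) = M₀ gives M(t) = F₁/k + (M₀ − F₁/k)·e^(−kt).
F₁/k = 23.95/1.916×10^-5 = 1.2501×10^6 mol; kt = 1.916×10^-5 × 27000 = 0.5173, e^(−kt) = 0.5961.
M(27000) = 1.2501×10^6 + (507100 − 1.2501×10^6) × 0.5961 = 1.2501×10^6 − 443000 = 807170 mol.

807000 mol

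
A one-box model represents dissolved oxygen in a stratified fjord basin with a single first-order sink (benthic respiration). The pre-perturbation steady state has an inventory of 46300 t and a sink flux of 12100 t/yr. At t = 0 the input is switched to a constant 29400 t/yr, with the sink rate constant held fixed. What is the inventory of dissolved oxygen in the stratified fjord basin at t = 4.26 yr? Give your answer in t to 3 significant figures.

90800 t

The sink rate constant is k = F₀/M₀ = 12100/46300 = 0.2613 yr⁻¹.
Solving dM/dt = F₁ − kM with M(0) = M₀ gives M(t) = F₁/k + (M₀ − F₁/k)·e^(−kt).
F₁/k = 29400/0.2613 = 112500 t; kt = 0.2613 × 4.26 = 1.113, e^(−kt) = 0.3285.
M(4.26) = 112500 + (46300 − 112500) × 0.3285 = 112500 − 21740 = 90754 t.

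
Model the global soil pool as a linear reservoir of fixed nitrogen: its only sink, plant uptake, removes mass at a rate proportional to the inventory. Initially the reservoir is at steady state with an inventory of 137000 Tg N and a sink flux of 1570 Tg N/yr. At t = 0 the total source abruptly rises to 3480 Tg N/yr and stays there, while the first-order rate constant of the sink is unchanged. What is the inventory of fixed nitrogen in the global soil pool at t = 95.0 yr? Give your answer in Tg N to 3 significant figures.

248000 Tg N

Residence time τ = M₀/F₀ = 87.26 yr. The eventual steady state is M_∞ = M₀·(F₁/F₀) = 137000 × 3480/1570 = 303670 Tg N.
The anomaly ΔM(t) = M(t) − M_∞ decays as ΔM₀·e^(−t/τ) with ΔM₀ = 137000 − 303670 = −166700 Tg N.
At t = 95.0 yr, e^(−t/τ) = e^(−1.089) = 0.3367, so ΔM = −56110 Tg N and M = 303670 − 56110 = 247560 Tg N.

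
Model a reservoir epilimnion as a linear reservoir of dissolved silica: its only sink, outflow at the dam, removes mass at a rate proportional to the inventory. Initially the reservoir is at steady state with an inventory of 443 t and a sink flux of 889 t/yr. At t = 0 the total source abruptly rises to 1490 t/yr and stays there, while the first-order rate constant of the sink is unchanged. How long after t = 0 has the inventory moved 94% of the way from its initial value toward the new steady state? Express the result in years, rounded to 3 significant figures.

τ = M₀/F₀ = 443/889 = 0.4983 yr.
The remaining gap fraction is e^(−t/τ); 94% covered ⇒ e^(−t/τ) = 0.0600.
t = −τ ln(0.0600) = 0.4983 × 2.813 = 1.402 yr.

1.40 yr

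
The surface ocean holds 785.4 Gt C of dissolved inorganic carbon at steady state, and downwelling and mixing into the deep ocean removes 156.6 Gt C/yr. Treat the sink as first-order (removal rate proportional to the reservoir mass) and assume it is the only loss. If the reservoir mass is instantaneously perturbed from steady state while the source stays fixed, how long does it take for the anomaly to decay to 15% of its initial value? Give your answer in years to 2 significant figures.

For a linear reservoir the anomaly decays as exp(−t/τ) with τ = M/F = 785.4/156.6 = 5.015 yr.
exp(−t/τ) = 0.15 ⇒ t = −τ ln(0.15) = 5.015 × 1.897 = 9.515 yr.

9.5 yr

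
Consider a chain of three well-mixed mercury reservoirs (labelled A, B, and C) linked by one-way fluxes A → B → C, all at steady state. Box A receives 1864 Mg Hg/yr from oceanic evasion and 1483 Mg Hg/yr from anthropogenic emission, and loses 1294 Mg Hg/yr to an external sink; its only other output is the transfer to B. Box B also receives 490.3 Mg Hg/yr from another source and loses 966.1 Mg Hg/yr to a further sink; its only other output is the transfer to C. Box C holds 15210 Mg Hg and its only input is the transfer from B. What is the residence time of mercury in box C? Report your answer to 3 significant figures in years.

Box A: F(A→B) = (1864 + 1483) − 1294 = 2053.0 Mg Hg/yr.
Box B: F(B→C) = (2053.0 + 490.3) − 966.1 = 1577.2 Mg Hg/yr.
Box C throughput = its input = 1577.2 Mg Hg/yr; τ = 15210 / 1577.2 = 9.644 yr.

9.64 yr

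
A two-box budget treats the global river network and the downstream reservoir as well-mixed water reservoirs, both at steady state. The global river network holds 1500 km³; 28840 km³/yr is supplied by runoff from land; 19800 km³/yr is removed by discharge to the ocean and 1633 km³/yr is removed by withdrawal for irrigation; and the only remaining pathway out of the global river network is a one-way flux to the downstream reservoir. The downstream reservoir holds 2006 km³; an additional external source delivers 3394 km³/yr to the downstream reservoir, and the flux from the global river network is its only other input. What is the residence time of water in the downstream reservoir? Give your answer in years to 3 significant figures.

Balance the global river network: ΣF_in = 28840 km³/yr.
Flux to the downstream reservoir = ΣF_in − (19800 + 1633) = 7407.0 km³/yr.
Total input to the downstream reservoir = 7407.0 + 3394 = 10801 km³/yr; at steady state this equals its total output.
τ = M / F = 2006 / 10801 = 0.1857 yr.

0.186 yr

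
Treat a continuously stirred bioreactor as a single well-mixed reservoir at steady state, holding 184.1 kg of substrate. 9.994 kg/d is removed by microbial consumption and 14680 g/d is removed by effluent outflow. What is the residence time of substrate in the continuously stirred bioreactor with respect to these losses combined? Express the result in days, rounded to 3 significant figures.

7.46 d

Convert the effluent outflow flux: 14680 g/d = 14.68 kg/d.
Total removal = 9.994 + 14.68 = 24.674 kg/d.
τ = M / ΣF_out = 184.1 / 24.674 = 7.461 d.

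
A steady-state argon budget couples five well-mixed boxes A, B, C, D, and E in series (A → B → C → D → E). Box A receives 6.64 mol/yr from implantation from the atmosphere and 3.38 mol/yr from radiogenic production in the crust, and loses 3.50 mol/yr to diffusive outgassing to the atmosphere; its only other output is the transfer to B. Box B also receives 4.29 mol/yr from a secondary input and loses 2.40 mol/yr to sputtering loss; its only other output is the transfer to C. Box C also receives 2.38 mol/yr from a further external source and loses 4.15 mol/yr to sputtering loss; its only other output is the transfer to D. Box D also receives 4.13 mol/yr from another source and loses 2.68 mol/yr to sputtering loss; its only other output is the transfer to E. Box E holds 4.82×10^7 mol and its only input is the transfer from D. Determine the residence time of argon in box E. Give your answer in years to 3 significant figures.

5.96×10^6 yr

Box A: F(A→B) = (6.64 + 3.38) − 3.50 = 6.5200 mol/yr.
Box B: F(B→C) = (6.5200 + 4.29) − 2.40 = 8.4100 mol/yr.
Box C: F(C→D) = (8.4100 + 2.38) − 4.15 = 6.6400 mol/yr.
Box D: F(D→E) = (6.6400 + 4.13) − 2.68 = 8.0900 mol/yr.
Box E throughput = its input = 8.0900 mol/yr; τ = 4.82×10^7 / 8.0900 = 5.958×10^6 yr.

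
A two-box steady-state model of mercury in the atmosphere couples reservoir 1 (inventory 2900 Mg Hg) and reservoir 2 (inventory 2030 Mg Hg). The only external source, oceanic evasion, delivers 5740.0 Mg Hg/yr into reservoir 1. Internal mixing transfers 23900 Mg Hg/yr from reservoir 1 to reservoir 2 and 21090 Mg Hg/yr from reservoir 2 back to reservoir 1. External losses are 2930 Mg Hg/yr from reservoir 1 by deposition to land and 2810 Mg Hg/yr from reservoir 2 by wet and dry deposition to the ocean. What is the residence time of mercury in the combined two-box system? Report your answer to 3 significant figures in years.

0.859 yr

Treat the two boxes together as one reservoir: the mixing fluxes between them are internal recycling, so τ = ΣM / Σ(external losses).
M_total = 2900 + 2030 = 4930.0 Mg Hg.
ΣF_external_out = 2930 + 2810 = 5740.0 Mg Hg/yr.
τ = M_total / ΣF_ext = 4930.0 / 5740.0 = 0.8589 yr.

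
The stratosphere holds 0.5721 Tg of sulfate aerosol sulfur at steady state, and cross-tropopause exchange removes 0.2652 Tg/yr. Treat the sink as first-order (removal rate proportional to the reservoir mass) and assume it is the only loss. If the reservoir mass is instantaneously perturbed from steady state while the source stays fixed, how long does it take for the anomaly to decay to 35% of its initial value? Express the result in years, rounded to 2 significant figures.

For a linear reservoir the anomaly decays as exp(−t/τ) with τ = M/F = 0.5721/0.2652 = 2.157 yr.
exp(−t/τ) = 0.35 ⇒ t = −τ ln(0.35) = 2.157 × 1.050 = 2.265 yr.

2.3 yr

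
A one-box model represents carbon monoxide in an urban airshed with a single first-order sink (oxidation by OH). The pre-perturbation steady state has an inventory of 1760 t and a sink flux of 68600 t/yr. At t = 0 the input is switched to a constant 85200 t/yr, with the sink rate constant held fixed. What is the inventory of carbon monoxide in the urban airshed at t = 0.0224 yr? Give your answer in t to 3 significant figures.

2010 t

The sink rate constant is k = F₀/M₀ = 68600/1760 = 38.98 yr⁻¹.
Solving dM/dt = F₁ − kM with M(0) = M₀ gives M(t) = F₁/k + (M₀ − F₁/k)·e^(−kt).
F₁/k = 85200/38.98 = 2185.9 t; kt = 38.98 × 0.0224 = 0.8731, e^(−kt) = 0.4177.
M(0.0224) = 2185.9 + (1760 − 2185.9) × 0.4177 = 2185.9 − 177.9 = 2008.0 t.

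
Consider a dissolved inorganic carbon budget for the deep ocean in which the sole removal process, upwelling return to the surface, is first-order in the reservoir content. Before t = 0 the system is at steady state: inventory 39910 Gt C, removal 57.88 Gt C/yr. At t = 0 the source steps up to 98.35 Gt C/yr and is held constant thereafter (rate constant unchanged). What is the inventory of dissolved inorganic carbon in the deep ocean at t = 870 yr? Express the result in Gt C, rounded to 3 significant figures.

59900 Gt C

τ = M₀/F₀ = 39910/57.88 = 689.5 yr; rate constant k = 1/τ.
New steady state M_∞ = F₁/k = F₁·τ = 98.35 × 689.5 = 67815 Gt C.
M(t) = M_∞ + (M₀ − M_∞)·e^(−t/τ); t/τ = 870/689.5 = 1.262, so e^(−t/τ) = 0.2832.
M(t) = 67815 − 27910 × 0.2832 = 59914 Gt C.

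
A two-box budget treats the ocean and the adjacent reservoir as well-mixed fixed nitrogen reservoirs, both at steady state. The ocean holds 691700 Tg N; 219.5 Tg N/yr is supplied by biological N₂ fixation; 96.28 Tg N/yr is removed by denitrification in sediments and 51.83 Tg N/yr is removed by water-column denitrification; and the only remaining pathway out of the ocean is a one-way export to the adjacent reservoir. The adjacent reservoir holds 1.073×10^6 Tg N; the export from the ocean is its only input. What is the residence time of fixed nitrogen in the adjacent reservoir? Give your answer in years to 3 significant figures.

Balance the ocean: ΣF_in = 219.50 Tg N/yr.
Export to the adjacent reservoir = ΣF_in − (96.28 + 51.83) = 71.390 Tg N/yr.
At steady state the output of the adjacent reservoir equals its input, 71.390 Tg N/yr.
τ = M / F = 1.073×10^6 / 71.390 = 15030 yr.

15000 yr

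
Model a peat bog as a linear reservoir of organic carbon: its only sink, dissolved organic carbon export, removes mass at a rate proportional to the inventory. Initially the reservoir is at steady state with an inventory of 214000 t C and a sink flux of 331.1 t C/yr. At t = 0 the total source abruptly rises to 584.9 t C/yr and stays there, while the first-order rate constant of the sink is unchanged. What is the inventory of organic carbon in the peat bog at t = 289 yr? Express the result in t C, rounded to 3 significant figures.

273000 t C

τ = M₀/F₀ = 214000/331.1 = 646.3 yr; rate constant k = 1/τ.
New steady state M_∞ = F₁/k = F₁·τ = 584.9 × 646.3 = 378040 t C.
M(t) = M_∞ + (M₀ − M_∞)·e^(−t/τ); t/τ = 289/646.3 = 0.4471, so e^(−t/τ) = 0.6395.
M(t) = 378040 − 164000 × 0.6395 = 273140 t C.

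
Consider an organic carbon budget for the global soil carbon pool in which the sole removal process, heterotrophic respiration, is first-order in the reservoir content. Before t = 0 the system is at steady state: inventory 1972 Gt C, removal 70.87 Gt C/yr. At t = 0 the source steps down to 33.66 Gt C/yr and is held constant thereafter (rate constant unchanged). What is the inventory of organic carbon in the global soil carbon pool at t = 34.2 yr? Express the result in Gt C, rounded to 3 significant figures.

The sink rate constant is k = F₀/M₀ = 70.87/1972 = 0.03594 yr⁻¹.
Solving dM/dt = F₁ − kM with M(0) = M₀ gives M(t) = F₁/k + (M₀ − F₁/k)·e^(−kt).
F₁/k = 33.66/0.03594 = 936.61 Gt C; kt = 0.03594 × 34.2 = 1.229, e^(−kt) = 0.2926.
M(34.2) = 936.61 + (1972 − 936.61) × 0.2926 = 936.61 + 302.9 = 1239.5 Gt C.

1240 Gt C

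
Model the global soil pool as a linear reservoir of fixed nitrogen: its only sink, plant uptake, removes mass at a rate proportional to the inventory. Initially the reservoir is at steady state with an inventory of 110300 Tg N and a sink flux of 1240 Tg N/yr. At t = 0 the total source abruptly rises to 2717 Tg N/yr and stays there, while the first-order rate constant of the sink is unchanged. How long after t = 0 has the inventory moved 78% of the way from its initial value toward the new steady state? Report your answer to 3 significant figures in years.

135 yr

τ = M₀/F₀ = 110300/1240 = 88.95 yr.
The remaining gap fraction is e^(−t/τ); 78% covered ⇒ e^(−t/τ) = 0.220.
t = −τ ln(0.220) = 88.95 × 1.514 = 134.7 yr.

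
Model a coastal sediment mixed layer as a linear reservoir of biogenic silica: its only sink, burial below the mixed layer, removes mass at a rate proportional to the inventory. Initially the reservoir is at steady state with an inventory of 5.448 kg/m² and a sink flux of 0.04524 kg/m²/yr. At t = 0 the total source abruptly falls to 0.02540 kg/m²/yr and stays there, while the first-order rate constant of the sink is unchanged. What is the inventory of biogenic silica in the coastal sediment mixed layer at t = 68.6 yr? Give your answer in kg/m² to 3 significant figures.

τ = M₀/F₀ = 5.448/0.04524 = 120.4 yr; rate constant k = 1/τ.
New steady state M_∞ = F₁/k = F₁·τ = 0.02540 × 120.4 = 3.0588 kg/m².
M(t) = M_∞ + (M₀ − M_∞)·e^(−t/τ); t/τ = 68.6/120.4 = 0.5697, so e^(−t/τ) = 0.5657.
M(t) = 3.0588 + 2.389 × 0.5657 = 4.4104 kg/m².

4.41 kg/m²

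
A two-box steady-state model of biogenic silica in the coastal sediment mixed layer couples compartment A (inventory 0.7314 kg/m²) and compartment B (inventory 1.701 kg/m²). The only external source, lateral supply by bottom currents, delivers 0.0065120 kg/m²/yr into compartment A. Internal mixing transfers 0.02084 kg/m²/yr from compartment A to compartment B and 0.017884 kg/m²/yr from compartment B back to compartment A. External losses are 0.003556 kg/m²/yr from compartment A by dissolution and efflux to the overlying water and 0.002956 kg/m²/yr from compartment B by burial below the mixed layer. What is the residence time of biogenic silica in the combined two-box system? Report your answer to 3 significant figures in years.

For the system as a whole, the A↔B exchange is internal and contributes nothing to the throughput; only the external sinks remove mass.
M_total = 0.7314 + 1.701 = 2.4324 kg/m².
ΣF_external_out = 0.003556 + 0.002956 = 0.0065120 kg/m²/yr.
τ = M_total / ΣF_ext = 2.4324 / 0.0065120 = 373.5 yr.

374 yr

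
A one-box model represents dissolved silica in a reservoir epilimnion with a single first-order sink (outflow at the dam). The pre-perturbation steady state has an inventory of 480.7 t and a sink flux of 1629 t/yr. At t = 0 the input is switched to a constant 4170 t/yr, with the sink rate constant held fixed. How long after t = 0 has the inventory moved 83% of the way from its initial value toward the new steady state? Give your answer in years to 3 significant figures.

0.523 yr

τ = M₀/F₀ = 480.7/1629 = 0.2951 yr.
The remaining gap fraction is e^(−t/τ); 83% covered ⇒ e^(−t/τ) = 0.170.
t = −τ ln(0.170) = 0.2951 × 1.772 = 0.5229 yr.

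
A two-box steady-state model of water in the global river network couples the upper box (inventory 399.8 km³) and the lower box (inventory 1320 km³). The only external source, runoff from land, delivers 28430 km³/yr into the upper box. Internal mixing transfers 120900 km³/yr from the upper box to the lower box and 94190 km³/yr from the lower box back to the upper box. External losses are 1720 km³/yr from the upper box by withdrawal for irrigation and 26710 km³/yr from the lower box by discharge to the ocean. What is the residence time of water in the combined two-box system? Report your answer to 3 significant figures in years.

0.0605 yr

Treat the two boxes together as one reservoir: the mixing fluxes between them are internal recycling, so τ = ΣM / Σ(external losses).
M_total = 399.8 + 1320 = 1719.8 km³.
ΣF_external_out = 1720 + 26710 = 28430 km³/yr.
τ = M_total / ΣF_ext = 1719.8 / 28430 = 0.06049 yr.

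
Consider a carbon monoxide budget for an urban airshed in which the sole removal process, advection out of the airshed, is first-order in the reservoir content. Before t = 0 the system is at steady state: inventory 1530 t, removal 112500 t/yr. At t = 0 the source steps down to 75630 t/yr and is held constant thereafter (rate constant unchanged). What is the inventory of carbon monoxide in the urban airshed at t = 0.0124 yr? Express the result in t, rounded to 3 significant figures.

1230 t

The sink rate constant is k = F₀/M₀ = 112500/1530 = 73.53 yr⁻¹.
Solving dM/dt = F₁ − kM with M(0) = M₀ gives M(t) = F₁/k + (M₀ − F₁/k)·e^(−kt).
F₁/k = 75630/73.53 = 1028.6 t; kt = 73.53 × 0.0124 = 0.9118, e^(−kt) = 0.4018.
M(0.0124) = 1028.6 + (1530 − 1028.6) × 0.4018 = 1028.6 + 201.5 = 1230.1 t.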